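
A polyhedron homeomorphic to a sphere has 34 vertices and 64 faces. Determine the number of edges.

96

Here V − E + F = 2.
E = V + F − (2) = 34 + 64 − (2) = 96.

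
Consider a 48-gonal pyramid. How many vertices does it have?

A pyramid on an n-gon base has one n-gon and n triangles: V = 48 + 1 = 49, E = 2·48 = 96, F = 48 + 1 = 49.

49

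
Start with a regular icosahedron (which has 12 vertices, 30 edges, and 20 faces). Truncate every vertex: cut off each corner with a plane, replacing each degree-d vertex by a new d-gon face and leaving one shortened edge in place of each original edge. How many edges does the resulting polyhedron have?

90

Truncation replaces each original edge-end by a new vertex, so V′ = 2E = 60.
Each original edge survives, and each old vertex of degree d contributes d new edges; summing degrees gives Σd = 2E, so E′ = E + 2E = 3E = 90.
Each original face survives and each original vertex becomes one new face: F′ = F + V = 32.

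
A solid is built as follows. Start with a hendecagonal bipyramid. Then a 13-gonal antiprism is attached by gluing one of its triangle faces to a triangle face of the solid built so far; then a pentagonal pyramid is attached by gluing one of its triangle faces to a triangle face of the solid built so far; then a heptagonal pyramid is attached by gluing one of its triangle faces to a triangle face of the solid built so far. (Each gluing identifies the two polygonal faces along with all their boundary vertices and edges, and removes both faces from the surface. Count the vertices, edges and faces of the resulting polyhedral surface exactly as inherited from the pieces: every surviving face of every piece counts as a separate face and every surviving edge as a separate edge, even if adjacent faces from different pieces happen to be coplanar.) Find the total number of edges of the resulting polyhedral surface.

100

A hendecagonal bipyramid: V=13, E=33, F=22.
Attach a 13-gonal antiprism (V=26, E=52, F=28) along a 3-gon: merge 3 vertices and 3 edges, delete both glued faces → V=36, E=82, F=48.
Attach a pentagonal pyramid (V=6, E=10, F=6) along a 3-gon: merge 3 vertices and 3 edges, delete both glued faces → V=39, E=89, F=52.
Attach a heptagonal pyramid (V=8, E=14, F=8) along a 3-gon: merge 3 vertices and 3 edges, delete both glued faces → V=44, E=100, F=58.
Check: V − E + F = 44 − 100 + 58 = 2.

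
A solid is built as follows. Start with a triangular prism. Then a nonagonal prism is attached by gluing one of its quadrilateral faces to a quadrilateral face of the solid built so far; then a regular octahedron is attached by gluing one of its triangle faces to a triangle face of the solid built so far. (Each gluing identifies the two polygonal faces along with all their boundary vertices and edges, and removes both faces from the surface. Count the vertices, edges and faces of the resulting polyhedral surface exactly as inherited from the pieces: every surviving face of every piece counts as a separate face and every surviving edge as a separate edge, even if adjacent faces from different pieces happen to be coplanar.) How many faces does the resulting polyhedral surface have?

A triangular prism: V=6, E=9, F=5.
Attach a nonagonal prism (V=18, E=27, F=11) along a 4-gon: merge 4 vertices and 4 edges, delete both glued faces → V=20, E=32, F=14.
Attach a regular octahedron (V=6, E=12, F=8) along a 3-gon: merge 3 vertices and 3 edges, delete both glued faces → V=23, E=41, F=20.
Check: V − E + F = 23 − 41 + 20 = 2.

20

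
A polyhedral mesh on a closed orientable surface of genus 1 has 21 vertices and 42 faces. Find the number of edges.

63

For a closed orientable surface of genus 1, χ = 2 − 2·1 = 0.
E = V + F − (0) = 21 + 42 − (0) = 63.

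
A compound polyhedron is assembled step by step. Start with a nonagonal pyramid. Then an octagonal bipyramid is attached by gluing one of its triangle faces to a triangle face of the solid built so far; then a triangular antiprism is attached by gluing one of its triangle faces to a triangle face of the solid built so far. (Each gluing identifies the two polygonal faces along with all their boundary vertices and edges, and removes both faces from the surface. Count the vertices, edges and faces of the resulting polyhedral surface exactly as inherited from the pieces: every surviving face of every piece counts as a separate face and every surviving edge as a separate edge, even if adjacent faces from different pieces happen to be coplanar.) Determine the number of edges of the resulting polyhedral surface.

48

A nonagonal pyramid: V=10, E=18, F=10.
Attach an octagonal bipyramid (V=10, E=24, F=16) along a 3-gon: merge 3 vertices and 3 edges, delete both glued faces → V=17, E=39, F=24.
Attach a triangular antiprism (V=6, E=12, F=8) along a 3-gon: merge 3 vertices and 3 edges, delete both glued faces → V=20, E=48, F=30.
Check: V − E + F = 20 − 48 + 30 = 2.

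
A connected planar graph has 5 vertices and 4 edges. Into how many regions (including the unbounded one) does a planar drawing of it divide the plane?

1

Euler's formula for a connected plane graph: V − E + F = 2, so F = 2 − 5 + 4 = 1.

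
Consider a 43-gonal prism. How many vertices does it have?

86

A prism on an n-gon has two n-gon bases and n rectangular sides: V = 2·43 = 86, E = 3·43 = 129, F = 43 + 2 = 45.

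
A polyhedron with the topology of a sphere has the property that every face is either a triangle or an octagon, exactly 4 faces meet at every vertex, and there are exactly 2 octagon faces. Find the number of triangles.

Let x be the number of triangles; then F = 2 + x.
Edge–face incidences: 2E = 8·2 + 3·x = 16 + 3x.
Every vertex has degree 4, so 4V = 2E.
Euler: V − E + F = 2 ⇒ (2E)/4 − E + (2 + x) = 2.
Multiply by 8: 2·(2E) − 4·(2E) + 8·(2 + x) = 16, i.e. 16 + 8x − 2·(16 + 3x) = 16.
Collecting terms: 2x − 16 = 16, so 2x = 32, so x = 16.
Then 2E = 16 + 3·16 = 64, so E = 32, V = 2E/4 = 16, F = 2 + 16 = 18.

16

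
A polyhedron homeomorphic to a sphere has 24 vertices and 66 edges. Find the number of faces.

Here V − E + F = 2.
F = 2 − V + E = 2 − 24 + 66 = 44.

44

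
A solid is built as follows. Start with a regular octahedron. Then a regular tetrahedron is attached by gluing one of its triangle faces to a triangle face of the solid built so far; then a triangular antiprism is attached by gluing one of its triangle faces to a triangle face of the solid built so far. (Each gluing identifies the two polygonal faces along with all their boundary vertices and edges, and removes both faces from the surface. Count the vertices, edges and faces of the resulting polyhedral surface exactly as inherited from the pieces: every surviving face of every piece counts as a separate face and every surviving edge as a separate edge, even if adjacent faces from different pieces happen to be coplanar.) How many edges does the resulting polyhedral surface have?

A regular octahedron: V=6, E=12, F=8.
Attach a regular tetrahedron (V=4, E=6, F=4) along a 3-gon: merge 3 vertices and 3 edges, delete both glued faces → V=7, E=15, F=10.
Attach a triangular antiprism (V=6, E=12, F=8) along a 3-gon: merge 3 vertices and 3 edges, delete both glued faces → V=10, E=24, F=16.
Check: V − E + F = 10 − 24 + 16 = 2.

24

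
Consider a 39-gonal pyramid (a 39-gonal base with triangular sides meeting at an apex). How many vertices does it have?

40

A pyramid on an n-gon base has one n-gon and n triangles: V = 39 + 1 = 40, E = 2·39 = 78, F = 39 + 1 = 40.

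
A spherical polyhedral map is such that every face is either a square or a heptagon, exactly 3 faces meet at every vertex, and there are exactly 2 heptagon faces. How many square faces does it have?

7

Let x be the number of squares; then F = 2 + x.
Edge–face incidences: 2E = 7·2 + 4·x = 14 + 4x.
Every vertex has degree 3, so 3V = 2E.
Euler: V − E + F = 2 ⇒ (2E)/3 − E + (2 + x) = 2.
Multiply by 6: 2·(2E) − 3·(2E) + 6·(2 + x) = 12, i.e. 12 + 6x − (14 + 4x) = 12.
Collecting terms: 2x − 2 = 12, so 2x = 14, so x = 7.
Then 2E = 14 + 4·7 = 42, so E = 21, V = 2E/3 = 14, F = 2 + 7 = 9.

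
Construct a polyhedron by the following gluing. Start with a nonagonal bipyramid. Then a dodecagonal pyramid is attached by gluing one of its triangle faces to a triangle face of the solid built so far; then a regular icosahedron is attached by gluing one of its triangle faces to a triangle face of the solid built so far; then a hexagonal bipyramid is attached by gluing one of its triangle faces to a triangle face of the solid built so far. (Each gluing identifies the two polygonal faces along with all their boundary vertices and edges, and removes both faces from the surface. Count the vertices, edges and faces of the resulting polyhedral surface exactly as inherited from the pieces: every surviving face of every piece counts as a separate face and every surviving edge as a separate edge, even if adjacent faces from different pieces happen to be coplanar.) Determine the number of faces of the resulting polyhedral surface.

57

A nonagonal bipyramid: V=11, E=27, F=18.
Attach a dodecagonal pyramid (V=13, E=24, F=13) along a 3-gon: merge 3 vertices and 3 edges, delete both glued faces → V=21, E=48, F=29.
Attach a regular icosahedron (V=12, E=30, F=20) along a 3-gon: merge 3 vertices and 3 edges, delete both glued faces → V=30, E=75, F=47.
Attach a hexagonal bipyramid (V=8, E=18, F=12) along a 3-gon: merge 3 vertices and 3 edges, delete both glued faces → V=35, E=90, F=57.
Check: V − E + F = 35 − 90 + 57 = 2.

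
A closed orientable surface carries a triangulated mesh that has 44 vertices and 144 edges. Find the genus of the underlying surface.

Every face is a triangle and each edge borders two faces, so 3F = 2·144, giving F = 96.
χ = V − E + F = 44 − 144 + 96 = -4.
For a closed orientable surface χ = 2 − 2g, so g = (2 − (-4))/2 = 3.

3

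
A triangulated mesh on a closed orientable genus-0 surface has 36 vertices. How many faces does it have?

χ = 2 − 2·0 = 2, and every face is a triangle so 3F = 2E.
V − E + F = 2 with E = 3F/2 gives 36 − (3/2 − 1)·F = 2, so F = 68 and E = 102.

68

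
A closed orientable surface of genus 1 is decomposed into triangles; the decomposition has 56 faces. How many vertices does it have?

χ = 2 − 2·1 = 0, and every face is a triangle so 3F = 2E.
E = 3·56/2 = 84. Then V = 0 + E − F = 0 + 84 − 56 = 28.

28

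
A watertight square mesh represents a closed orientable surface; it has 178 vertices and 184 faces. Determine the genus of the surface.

4

Every face is a square, so 2E = 4·184 = 736, giving E = 368.
χ = V − E + F = 178 − 368 + 184 = -6.
For a closed orientable surface χ = 2 − 2g, so g = (2 − (-6))/2 = 4.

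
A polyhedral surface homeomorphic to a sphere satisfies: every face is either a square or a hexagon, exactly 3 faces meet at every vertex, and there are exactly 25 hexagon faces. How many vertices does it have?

Let x be the number of squares; then F = 25 + x.
Edge–face incidences: 2E = 6·25 + 4·x = 150 + 4x.
Every vertex has degree 3, so 3V = 2E.
Euler: V − E + F = 2 ⇒ (2E)/3 − E + (25 + x) = 2.
Multiply by 6: 2·(2E) − 3·(2E) + 6·(25 + x) = 12, i.e. 150 + 6x − (150 + 4x) = 12.
Collecting terms: 2x = 12, so x = 6.
Then 2E = 150 + 4·6 = 174, so E = 87, V = 2E/3 = 58, F = 25 + 6 = 31.

58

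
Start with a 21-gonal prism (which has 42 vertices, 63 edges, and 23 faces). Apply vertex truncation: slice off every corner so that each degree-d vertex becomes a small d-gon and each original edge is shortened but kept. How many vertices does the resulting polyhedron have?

126

Truncation replaces each original edge-end by a new vertex, so V′ = 2E = 126.
Each original edge survives, and each old vertex of degree d contributes d new edges; summing degrees gives Σd = 2E, so E′ = E + 2E = 3E = 189.
Each original face survives and each original vertex becomes one new face: F′ = F + V = 65.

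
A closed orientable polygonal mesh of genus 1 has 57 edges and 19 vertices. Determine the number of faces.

38

For a closed orientable surface of genus 1, χ = 2 − 2·1 = 0.
F = 0 − V + E = 0 − 19 + 57 = 38.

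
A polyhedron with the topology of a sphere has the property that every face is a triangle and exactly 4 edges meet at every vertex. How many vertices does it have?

6

Each face has 3 edges and each edge borders two faces, so 2E = 3F.
Each vertex has degree 4, so 4V = 2E and hence V = 3F/4.
Euler: V − E + F = 2 ⇒ (3F/4) − (3F/2) + F = 2.
Multiply by 8: (6 − 12 + 8)F = 16, i.e. 2F = 16.
So F = 8, E = 3·8/2 = 12, V = 3·8/4 = 6.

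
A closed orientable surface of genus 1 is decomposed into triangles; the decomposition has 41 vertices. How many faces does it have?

χ = 2 − 2·1 = 0, and every face is a triangle so 3F = 2E.
V − E + F = 0 with E = 3F/2 gives 41 − (3/2 − 1)·F = 0, so F = 82 and E = 123.

82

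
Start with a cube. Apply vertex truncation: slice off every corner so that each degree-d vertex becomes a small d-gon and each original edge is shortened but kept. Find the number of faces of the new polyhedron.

The base solid has V = 8, E = 12, F = 6.
Truncation replaces each original edge-end by a new vertex, so V′ = 2E = 24.
Each original edge survives, and each old vertex of degree d contributes d new edges; summing degrees gives Σd = 2E, so E′ = E + 2E = 3E = 36.
Each original face survives and each original vertex becomes one new face: F′ = F + V = 14.

14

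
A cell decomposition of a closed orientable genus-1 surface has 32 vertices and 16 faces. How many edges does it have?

For a closed orientable surface of genus 1, χ = 2 − 2·1 = 0.
E = V + F − (0) = 32 + 16 − (0) = 48.

48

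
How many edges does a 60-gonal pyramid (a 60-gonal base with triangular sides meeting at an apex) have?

120

A pyramid on an n-gon base has one n-gon and n triangles: V = 60 + 1 = 61, E = 2·60 = 120, F = 60 + 1 = 61.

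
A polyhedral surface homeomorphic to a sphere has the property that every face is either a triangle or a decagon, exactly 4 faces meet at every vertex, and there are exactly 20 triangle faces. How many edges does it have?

Let x be the number of decagons; then F = 20 + x.
Edge–face incidences: 2E = 3·20 + 10·x = 60 + 10x.
Every vertex has degree 4, so 4V = 2E.
Euler: V − E + F = 2 ⇒ (2E)/4 − E + (20 + x) = 2.
Multiply by 8: 2·(2E) − 4·(2E) + 8·(20 + x) = 16, i.e. 160 + 8x − 2·(60 + 10x) = 16.
Collecting terms: −12x + 40 = 16, so −12x = −24, so x = 2.
Then 2E = 60 + 10·2 = 80, so E = 40, V = 2E/4 = 20, F = 20 + 2 = 22.

40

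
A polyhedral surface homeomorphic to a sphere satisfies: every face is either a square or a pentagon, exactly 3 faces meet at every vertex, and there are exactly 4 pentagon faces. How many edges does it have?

Let x be the number of squares; then F = 4 + x.
Edge–face incidences: 2E = 5·4 + 4·x = 20 + 4x.
Every vertex has degree 3, so 3V = 2E.
Euler: V − E + F = 2 ⇒ (2E)/3 − E + (4 + x) = 2.
Multiply by 6: 2·(2E) − 3·(2E) + 6·(4 + x) = 12, i.e. 24 + 6x − (20 + 4x) = 12.
Collecting terms: 2x + 4 = 12, so 2x = 8, so x = 4.
Then 2E = 20 + 4·4 = 36, so E = 18, V = 2E/3 = 12, F = 4 + 4 = 8.

18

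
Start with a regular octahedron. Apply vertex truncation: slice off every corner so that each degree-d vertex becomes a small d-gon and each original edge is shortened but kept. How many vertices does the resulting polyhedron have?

The base solid has V = 6, E = 12, F = 8.
Truncation replaces each original edge-end by a new vertex, so V′ = 2E = 24.
Each original edge survives, and each old vertex of degree d contributes d new edges; summing degrees gives Σd = 2E, so E′ = E + 2E = 3E = 36.
Each original face survives and each original vertex becomes one new face: F′ = F + V = 14.

24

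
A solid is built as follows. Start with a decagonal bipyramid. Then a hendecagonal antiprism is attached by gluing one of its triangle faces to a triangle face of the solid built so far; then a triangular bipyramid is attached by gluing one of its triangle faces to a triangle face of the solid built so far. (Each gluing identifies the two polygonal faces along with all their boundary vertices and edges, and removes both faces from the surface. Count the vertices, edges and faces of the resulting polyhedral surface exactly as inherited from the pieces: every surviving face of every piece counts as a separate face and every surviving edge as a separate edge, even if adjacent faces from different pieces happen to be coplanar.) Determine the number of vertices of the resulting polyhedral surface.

A decagonal bipyramid: V=12, E=30, F=20.
Attach a hendecagonal antiprism (V=22, E=44, F=24) along a 3-gon: merge 3 vertices and 3 edges, delete both glued faces → V=31, E=71, F=42.
Attach a triangular bipyramid (V=5, E=9, F=6) along a 3-gon: merge 3 vertices and 3 edges, delete both glued faces → V=33, E=77, F=46.
Check: V − E + F = 33 − 77 + 46 = 2.

33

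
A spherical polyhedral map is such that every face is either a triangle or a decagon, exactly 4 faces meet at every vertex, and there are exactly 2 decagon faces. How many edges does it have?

Let x be the number of triangles; then F = 2 + x.
Edge–face incidences: 2E = 10·2 + 3·x = 20 + 3x.
Every vertex has degree 4, so 4V = 2E.
Euler: V − E + F = 2 ⇒ (2E)/4 − E + (2 + x) = 2.
Multiply by 8: 2·(2E) − 4·(2E) + 8·(2 + x) = 16, i.e. 16 + 8x − 2·(20 + 3x) = 16.
Collecting terms: 2x − 24 = 16, so 2x = 40, so x = 20.
Then 2E = 20 + 3·20 = 80, so E = 40, V = 2E/4 = 20, F = 2 + 20 = 22.

40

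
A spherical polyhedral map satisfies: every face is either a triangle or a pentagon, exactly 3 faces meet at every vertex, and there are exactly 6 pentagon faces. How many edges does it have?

18

Let x be the number of triangles; then F = 6 + x.
Edge–face incidences: 2E = 5·6 + 3·x = 30 + 3x.
Every vertex has degree 3, so 3V = 2E.
Euler: V − E + F = 2 ⇒ (2E)/3 − E + (6 + x) = 2.
Multiply by 6: 2·(2E) − 3·(2E) + 6·(6 + x) = 12, i.e. 36 + 6x − (30 + 3x) = 12.
Collecting terms: 3x + 6 = 12, so 3x = 6, so x = 2.
Then 2E = 30 + 3·2 = 36, so E = 18, V = 2E/3 = 12, F = 6 + 2 = 8.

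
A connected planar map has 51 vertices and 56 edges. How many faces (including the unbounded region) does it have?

7

Euler's formula for a connected plane graph: V − E + F = 2, so F = 2 − 51 + 56 = 7.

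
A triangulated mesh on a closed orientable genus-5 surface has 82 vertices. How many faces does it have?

χ = 2 − 2·5 = -8, and every face is a triangle so 3F = 2E.
V − E + F = -8 with E = 3F/2 gives 82 − (3/2 − 1)·F = -8, so F = 180 and E = 270.

180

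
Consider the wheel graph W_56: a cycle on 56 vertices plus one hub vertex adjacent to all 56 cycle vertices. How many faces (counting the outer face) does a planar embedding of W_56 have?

57

W_56 has V = 56 + 1 = 57 vertices and E = 2·56 = 112 edges.
By Euler's formula F = 2 − V + E = 2 − 57 + 112 = 57.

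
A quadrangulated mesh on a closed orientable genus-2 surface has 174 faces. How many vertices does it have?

172

χ = 2 − 2·2 = -2, and every face is a square so 4F = 2E.
E = 4·174/2 = 348. Then V = -2 + E − F = -2 + 348 − 174 = 172.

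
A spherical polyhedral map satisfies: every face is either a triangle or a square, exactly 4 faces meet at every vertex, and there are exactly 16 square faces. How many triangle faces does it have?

Let x be the number of triangles; then F = 16 + x.
Edge–face incidences: 2E = 4·16 + 3·x = 64 + 3x.
Every vertex has degree 4, so 4V = 2E.
Euler: V − E + F = 2 ⇒ (2E)/4 − E + (16 + x) = 2.
Multiply by 8: 2·(2E) − 4·(2E) + 8·(16 + x) = 16, i.e. 128 + 8x − 2·(64 + 3x) = 16.
Collecting terms: 2x = 16, so x = 8.
Then 2E = 64 + 3·8 = 88, so E = 44, V = 2E/4 = 22, F = 16 + 8 = 24.

8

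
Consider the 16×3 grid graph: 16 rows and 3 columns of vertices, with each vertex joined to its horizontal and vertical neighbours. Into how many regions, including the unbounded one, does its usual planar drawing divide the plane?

The grid has V = 16·3 = 48 vertices and E = 16·2 + 3·15 = 77 edges.
F = 2 − V + E = 2 − 48 + 77 = 31.

31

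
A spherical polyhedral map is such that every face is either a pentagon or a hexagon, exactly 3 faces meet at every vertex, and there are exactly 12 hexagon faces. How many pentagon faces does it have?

Let x be the number of pentagons; then F = 12 + x.
Edge–face incidences: 2E = 6·12 + 5·x = 72 + 5x.
Every vertex has degree 3, so 3V = 2E.
Euler: V − E + F = 2 ⇒ (2E)/3 − E + (12 + x) = 2.
Multiply by 6: 2·(2E) − 3·(2E) + 6·(12 + x) = 12, i.e. 72 + 6x − (72 + 5x) = 12.
Collecting terms: x = 12.
Then 2E = 72 + 5·12 = 132, so E = 66, V = 2E/3 = 44, F = 12 + 12 = 24.

12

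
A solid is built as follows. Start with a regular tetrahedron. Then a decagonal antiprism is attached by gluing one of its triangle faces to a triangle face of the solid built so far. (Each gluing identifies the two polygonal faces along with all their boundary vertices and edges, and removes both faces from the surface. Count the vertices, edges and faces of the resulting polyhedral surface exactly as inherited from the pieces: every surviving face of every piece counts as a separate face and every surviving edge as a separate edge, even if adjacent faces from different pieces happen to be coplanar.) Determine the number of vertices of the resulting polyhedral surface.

A regular tetrahedron: V=4, E=6, F=4.
Attach a decagonal antiprism (V=20, E=40, F=22) along a 3-gon: merge 3 vertices and 3 edges, delete both glued faces → V=21, E=43, F=24.
Check: V − E + F = 21 − 43 + 24 = 2.

21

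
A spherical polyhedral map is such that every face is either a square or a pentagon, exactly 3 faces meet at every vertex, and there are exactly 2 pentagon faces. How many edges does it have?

15

Let x be the number of squares; then F = 2 + x.
Edge–face incidences: 2E = 5·2 + 4·x = 10 + 4x.
Every vertex has degree 3, so 3V = 2E.
Euler: V − E + F = 2 ⇒ (2E)/3 − E + (2 + x) = 2.
Multiply by 6: 2·(2E) − 3·(2E) + 6·(2 + x) = 12, i.e. 12 + 6x − (10 + 4x) = 12.
Collecting terms: 2x + 2 = 12, so 2x = 10, so x = 5.
Then 2E = 10 + 4·5 = 30, so E = 15, V = 2E/3 = 10, F = 2 + 5 = 7.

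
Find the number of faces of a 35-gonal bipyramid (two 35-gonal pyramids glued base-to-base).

70

A bipyramid over an n-gon has 2n triangular faces and n + 2 vertices: V = 35 + 2 = 37, E = 3·35 = 105, F = 2·35 = 70.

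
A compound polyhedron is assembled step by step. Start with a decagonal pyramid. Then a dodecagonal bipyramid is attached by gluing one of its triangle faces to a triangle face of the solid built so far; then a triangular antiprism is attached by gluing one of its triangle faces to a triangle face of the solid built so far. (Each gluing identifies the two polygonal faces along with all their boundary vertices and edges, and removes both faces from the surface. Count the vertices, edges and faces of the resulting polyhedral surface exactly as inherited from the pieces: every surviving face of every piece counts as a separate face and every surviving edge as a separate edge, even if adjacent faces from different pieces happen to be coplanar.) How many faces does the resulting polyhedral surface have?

39

A decagonal pyramid: V=11, E=20, F=11.
Attach a dodecagonal bipyramid (V=14, E=36, F=24) along a 3-gon: merge 3 vertices and 3 edges, delete both glued faces → V=22, E=53, F=33.
Attach a triangular antiprism (V=6, E=12, F=8) along a 3-gon: merge 3 vertices and 3 edges, delete both glued faces → V=25, E=62, F=39.
Check: V − E + F = 25 − 62 + 39 = 2.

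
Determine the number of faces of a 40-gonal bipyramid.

80

A bipyramid over an n-gon has 2n triangular faces and n + 2 vertices: V = 40 + 2 = 42, E = 3·40 = 120, F = 2·40 = 80.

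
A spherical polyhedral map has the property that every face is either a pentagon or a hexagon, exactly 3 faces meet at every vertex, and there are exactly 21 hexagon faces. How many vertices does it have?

Let x be the number of pentagons; then F = 21 + x.
Edge–face incidences: 2E = 6·21 + 5·x = 126 + 5x.
Every vertex has degree 3, so 3V = 2E.
Euler: V − E + F = 2 ⇒ (2E)/3 − E + (21 + x) = 2.
Multiply by 6: 2·(2E) − 3·(2E) + 6·(21 + x) = 12, i.e. 126 + 6x − (126 + 5x) = 12.
Collecting terms: x = 12.
Then 2E = 126 + 5·12 = 186, so E = 93, V = 2E/3 = 62, F = 21 + 12 = 33.

62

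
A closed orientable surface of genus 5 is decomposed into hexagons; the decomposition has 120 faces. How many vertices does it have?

232

χ = 2 − 2·5 = -8, and every face is a hexagon so 6F = 2E.
E = 6·120/2 = 360. Then V = -8 + E − F = -8 + 360 − 120 = 232.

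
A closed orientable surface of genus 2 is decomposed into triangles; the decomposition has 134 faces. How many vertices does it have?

χ = 2 − 2·2 = -2, and every face is a triangle so 3F = 2E.
E = 3·134/2 = 201. Then V = -2 + E − F = -2 + 201 − 134 = 65.

65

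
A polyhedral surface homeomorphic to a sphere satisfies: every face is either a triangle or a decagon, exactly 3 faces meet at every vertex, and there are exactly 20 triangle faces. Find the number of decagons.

12

Let x be the number of decagons; then F = 20 + x.
Edge–face incidences: 2E = 3·20 + 10·x = 60 + 10x.
Every vertex has degree 3, so 3V = 2E.
Euler: V − E + F = 2 ⇒ (2E)/3 − E + (20 + x) = 2.
Multiply by 6: 2·(2E) − 3·(2E) + 6·(20 + x) = 12, i.e. 120 + 6x − (60 + 10x) = 12.
Collecting terms: −4x + 60 = 12, so −4x = −48, so x = 12.
Then 2E = 60 + 10·12 = 180, so E = 90, V = 2E/3 = 60, F = 20 + 12 = 32.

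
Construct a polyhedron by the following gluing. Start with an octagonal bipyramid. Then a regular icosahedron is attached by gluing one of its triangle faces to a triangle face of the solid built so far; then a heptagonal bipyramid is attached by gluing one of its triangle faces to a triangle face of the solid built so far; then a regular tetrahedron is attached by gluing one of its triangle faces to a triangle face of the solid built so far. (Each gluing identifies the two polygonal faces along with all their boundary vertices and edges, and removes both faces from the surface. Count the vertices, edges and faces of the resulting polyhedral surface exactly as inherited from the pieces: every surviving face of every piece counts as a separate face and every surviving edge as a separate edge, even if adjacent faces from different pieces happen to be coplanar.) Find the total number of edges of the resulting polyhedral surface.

72

An octagonal bipyramid: V=10, E=24, F=16.
Attach a regular icosahedron (V=12, E=30, F=20) along a 3-gon: merge 3 vertices and 3 edges, delete both glued faces → V=19, E=51, F=34.
Attach a heptagonal bipyramid (V=9, E=21, F=14) along a 3-gon: merge 3 vertices and 3 edges, delete both glued faces → V=25, E=69, F=46.
Attach a regular tetrahedron (V=4, E=6, F=4) along a 3-gon: merge 3 vertices and 3 edges, delete both glued faces → V=26, E=72, F=48.
Check: V − E + F = 26 − 72 + 48 = 2.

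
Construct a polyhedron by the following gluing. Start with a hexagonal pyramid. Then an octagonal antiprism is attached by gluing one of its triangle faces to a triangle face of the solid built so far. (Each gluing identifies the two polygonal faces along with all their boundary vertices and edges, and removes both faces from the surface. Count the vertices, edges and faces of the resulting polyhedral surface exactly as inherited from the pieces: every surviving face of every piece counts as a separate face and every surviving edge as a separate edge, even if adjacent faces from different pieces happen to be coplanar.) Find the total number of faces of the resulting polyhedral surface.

A hexagonal pyramid: V=7, E=12, F=7.
Attach an octagonal antiprism (V=16, E=32, F=18) along a 3-gon: merge 3 vertices and 3 edges, delete both glued faces → V=20, E=41, F=23.
Check: V − E + F = 20 − 41 + 23 = 2.

23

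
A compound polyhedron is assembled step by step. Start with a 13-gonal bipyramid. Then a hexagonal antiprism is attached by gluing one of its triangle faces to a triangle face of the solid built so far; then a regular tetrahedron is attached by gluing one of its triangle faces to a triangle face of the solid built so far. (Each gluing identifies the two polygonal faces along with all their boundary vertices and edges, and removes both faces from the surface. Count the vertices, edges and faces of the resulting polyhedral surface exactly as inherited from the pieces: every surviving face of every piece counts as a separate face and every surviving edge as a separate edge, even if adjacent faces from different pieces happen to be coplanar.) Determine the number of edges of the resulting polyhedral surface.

63

A 13-gonal bipyramid: V=15, E=39, F=26.
Attach a hexagonal antiprism (V=12, E=24, F=14) along a 3-gon: merge 3 vertices and 3 edges, delete both glued faces → V=24, E=60, F=38.
Attach a regular tetrahedron (V=4, E=6, F=4) along a 3-gon: merge 3 vertices and 3 edges, delete both glued faces → V=25, E=63, F=40.
Check: V − E + F = 25 − 63 + 40 = 2.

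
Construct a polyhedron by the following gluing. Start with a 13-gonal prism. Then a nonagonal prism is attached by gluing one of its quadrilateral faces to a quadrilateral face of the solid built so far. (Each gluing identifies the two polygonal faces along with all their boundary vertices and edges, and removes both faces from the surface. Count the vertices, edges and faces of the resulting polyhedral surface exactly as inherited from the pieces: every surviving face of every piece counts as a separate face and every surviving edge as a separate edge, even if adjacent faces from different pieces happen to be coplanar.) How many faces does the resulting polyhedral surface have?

24

A 13-gonal prism: V=26, E=39, F=15.
Attach a nonagonal prism (V=18, E=27, F=11) along a 4-gon: merge 4 vertices and 4 edges, delete both glued faces → V=40, E=62, F=24.
Check: V − E + F = 40 − 62 + 24 = 2.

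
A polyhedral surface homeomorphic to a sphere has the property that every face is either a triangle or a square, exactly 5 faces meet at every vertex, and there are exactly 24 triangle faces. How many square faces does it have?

2

Let x be the number of squares; then F = 24 + x.
Edge–face incidences: 2E = 3·24 + 4·x = 72 + 4x.
Every vertex has degree 5, so 5V = 2E.
Euler: V − E + F = 2 ⇒ (2E)/5 − E + (24 + x) = 2.
Multiply by 10: 2·(2E) − 5·(2E) + 10·(24 + x) = 20, i.e. 240 + 10x − 3·(72 + 4x) = 20.
Collecting terms: −2x + 24 = 20, so −2x = −4, so x = 2.
Then 2E = 72 + 4·2 = 80, so E = 40, V = 2E/5 = 16, F = 24 + 2 = 26.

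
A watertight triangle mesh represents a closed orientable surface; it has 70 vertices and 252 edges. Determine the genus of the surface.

8

Every face is a triangle and each edge borders two faces, so 3F = 2·252, giving F = 168.
χ = V − E + F = 70 − 252 + 168 = -14.
For a closed orientable surface χ = 2 − 2g, so g = (2 − (-14))/2 = 8.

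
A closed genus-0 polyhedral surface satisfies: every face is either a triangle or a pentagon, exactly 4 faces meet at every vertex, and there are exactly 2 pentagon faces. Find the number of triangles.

Let x be the number of triangles; then F = 2 + x.
Edge–face incidences: 2E = 5·2 + 3·x = 10 + 3x.
Every vertex has degree 4, so 4V = 2E.
Euler: V − E + F = 2 ⇒ (2E)/4 − E + (2 + x) = 2.
Multiply by 8: 2·(2E) − 4·(2E) + 8·(2 + x) = 16, i.e. 16 + 8x − 2·(10 + 3x) = 16.
Collecting terms: 2x − 4 = 16, so 2x = 20, so x = 10.
Then 2E = 10 + 3·10 = 40, so E = 20, V = 2E/4 = 10, F = 2 + 10 = 12.

10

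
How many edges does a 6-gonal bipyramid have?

A bipyramid over an n-gon has 2n triangular faces and n + 2 vertices: V = 6 + 2 = 8, E = 3·6 = 18, F = 2·6 = 12.

18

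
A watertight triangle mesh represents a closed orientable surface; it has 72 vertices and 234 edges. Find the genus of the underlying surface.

4

Every face is a triangle and each edge borders two faces, so 3F = 2·234, giving F = 156.
χ = V − E + F = 72 − 234 + 156 = -6.
For a closed orientable surface χ = 2 − 2g, so g = (2 − (-6))/2 = 4.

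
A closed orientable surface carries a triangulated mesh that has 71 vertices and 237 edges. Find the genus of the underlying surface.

5

Every face is a triangle and each edge borders two faces, so 3F = 2·237, giving F = 158.
χ = V − E + F = 71 − 237 + 158 = -8.
For a closed orientable surface χ = 2 − 2g, so g = (2 − (-8))/2 = 5.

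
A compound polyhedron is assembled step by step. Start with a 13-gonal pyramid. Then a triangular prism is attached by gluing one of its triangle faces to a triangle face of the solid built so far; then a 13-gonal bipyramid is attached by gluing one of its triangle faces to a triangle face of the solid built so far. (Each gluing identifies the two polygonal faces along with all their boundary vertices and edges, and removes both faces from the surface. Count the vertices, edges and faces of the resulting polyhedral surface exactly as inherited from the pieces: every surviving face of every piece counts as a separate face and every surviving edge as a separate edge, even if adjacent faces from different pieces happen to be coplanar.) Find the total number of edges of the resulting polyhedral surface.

A 13-gonal pyramid: V=14, E=26, F=14.
Attach a triangular prism (V=6, E=9, F=5) along a 3-gon: merge 3 vertices and 3 edges, delete both glued faces → V=17, E=32, F=17.
Attach a 13-gonal bipyramid (V=15, E=39, F=26) along a 3-gon: merge 3 vertices and 3 edges, delete both glued faces → V=29, E=68, F=41.
Check: V − E + F = 29 − 68 + 41 = 2.

68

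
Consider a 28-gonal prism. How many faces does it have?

A prism on an n-gon has two n-gon bases and n rectangular sides: V = 2·28 = 56, E = 3·28 = 84, F = 28 + 2 = 30.

30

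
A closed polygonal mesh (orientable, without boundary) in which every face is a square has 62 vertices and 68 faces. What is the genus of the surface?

4

Every face is a square, so 2E = 4·68 = 272, giving E = 136.
χ = V − E + F = 62 − 136 + 68 = -6.
For a closed orientable surface χ = 2 − 2g, so g = (2 − (-6))/2 = 4.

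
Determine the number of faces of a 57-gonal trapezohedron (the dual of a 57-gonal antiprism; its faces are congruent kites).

The n-trapezohedron (dual of the n-antiprism) has V = 2·57 + 2 = 116, E = 4·57 = 228, F = 2·57 = 114.

114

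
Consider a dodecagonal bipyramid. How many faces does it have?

24

A bipyramid over an n-gon has 2n triangular faces and n + 2 vertices: V = 12 + 2 = 14, E = 3·12 = 36, F = 2·12 = 24.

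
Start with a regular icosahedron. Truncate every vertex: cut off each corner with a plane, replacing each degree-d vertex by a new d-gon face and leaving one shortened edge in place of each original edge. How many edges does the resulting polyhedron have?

90

The base solid has V = 12, E = 30, F = 20.
Truncation replaces each original edge-end by a new vertex, so V′ = 2E = 60.
Each original edge survives, and each old vertex of degree d contributes d new edges; summing degrees gives Σd = 2E, so E′ = E + 2E = 3E = 90.
Each original face survives and each original vertex becomes one new face: F′ = F + V = 32.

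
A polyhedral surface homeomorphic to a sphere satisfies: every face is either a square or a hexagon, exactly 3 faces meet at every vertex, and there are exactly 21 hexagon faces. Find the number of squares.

6

Let x be the number of squares; then F = 21 + x.
Edge–face incidences: 2E = 6·21 + 4·x = 126 + 4x.
Every vertex has degree 3, so 3V = 2E.
Euler: V − E + F = 2 ⇒ (2E)/3 − E + (21 + x) = 2.
Multiply by 6: 2·(2E) − 3·(2E) + 6·(21 + x) = 12, i.e. 126 + 6x − (126 + 4x) = 12.
Collecting terms: 2x = 12, so x = 6.
Then 2E = 126 + 4·6 = 150, so E = 75, V = 2E/3 = 50, F = 21 + 6 = 27.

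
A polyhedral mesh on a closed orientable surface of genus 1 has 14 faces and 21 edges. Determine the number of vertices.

For a closed orientable surface of genus 1, χ = 2 − 2·1 = 0.
V = 0 + E − F = 0 + 21 − 14 = 7.

7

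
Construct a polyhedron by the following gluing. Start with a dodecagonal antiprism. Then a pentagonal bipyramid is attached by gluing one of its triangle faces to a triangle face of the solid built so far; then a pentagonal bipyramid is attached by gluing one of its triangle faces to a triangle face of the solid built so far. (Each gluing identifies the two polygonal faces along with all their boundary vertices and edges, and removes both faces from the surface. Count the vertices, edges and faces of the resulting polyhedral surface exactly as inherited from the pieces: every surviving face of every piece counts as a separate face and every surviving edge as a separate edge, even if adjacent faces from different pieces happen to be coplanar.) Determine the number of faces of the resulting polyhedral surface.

42

A dodecagonal antiprism: V=24, E=48, F=26.
Attach a pentagonal bipyramid (V=7, E=15, F=10) along a 3-gon: merge 3 vertices and 3 edges, delete both glued faces → V=28, E=60, F=34.
Attach a pentagonal bipyramid (V=7, E=15, F=10) along a 3-gon: merge 3 vertices and 3 edges, delete both glued faces → V=32, E=72, F=42.
Check: V − E + F = 32 − 72 + 42 = 2.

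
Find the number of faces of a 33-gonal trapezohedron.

The n-trapezohedron (dual of the n-antiprism) has V = 2·33 + 2 = 68, E = 4·33 = 132, F = 2·33 = 66.
Check: V − E + F = 68 − 132 + 66 = 2.

66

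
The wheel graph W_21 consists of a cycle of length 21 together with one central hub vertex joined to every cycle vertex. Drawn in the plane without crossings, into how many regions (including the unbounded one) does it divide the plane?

22

W_21 has V = 21 + 1 = 22 vertices and E = 2·21 = 42 edges.
By Euler's formula F = 2 − V + E = 2 − 22 + 42 = 22.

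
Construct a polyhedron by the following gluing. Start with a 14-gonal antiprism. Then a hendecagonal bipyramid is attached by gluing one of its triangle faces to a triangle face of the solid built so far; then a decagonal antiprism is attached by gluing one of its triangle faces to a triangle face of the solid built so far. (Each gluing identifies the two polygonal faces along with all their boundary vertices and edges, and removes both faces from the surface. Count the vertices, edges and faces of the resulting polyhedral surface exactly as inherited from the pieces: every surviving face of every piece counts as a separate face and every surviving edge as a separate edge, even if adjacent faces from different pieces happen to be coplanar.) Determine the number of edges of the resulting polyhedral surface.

A 14-gonal antiprism: V=28, E=56, F=30.
Attach a hendecagonal bipyramid (V=13, E=33, F=22) along a 3-gon: merge 3 vertices and 3 edges, delete both glued faces → V=38, E=86, F=50.
Attach a decagonal antiprism (V=20, E=40, F=22) along a 3-gon: merge 3 vertices and 3 edges, delete both glued faces → V=55, E=123, F=70.
Check: V − E + F = 55 − 123 + 70 = 2.

123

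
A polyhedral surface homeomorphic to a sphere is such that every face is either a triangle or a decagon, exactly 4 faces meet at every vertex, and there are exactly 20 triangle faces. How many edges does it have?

40

Let x be the number of decagons; then F = 20 + x.
Edge–face incidences: 2E = 3·20 + 10·x = 60 + 10x.
Every vertex has degree 4, so 4V = 2E.
Euler: V − E + F = 2 ⇒ (2E)/4 − E + (20 + x) = 2.
Multiply by 8: 2·(2E) − 4·(2E) + 8·(20 + x) = 16, i.e. 160 + 8x − 2·(60 + 10x) = 16.
Collecting terms: −12x + 40 = 16, so −12x = −24, so x = 2.
Then 2E = 60 + 10·2 = 80, so E = 40, V = 2E/4 = 20, F = 20 + 2 = 22.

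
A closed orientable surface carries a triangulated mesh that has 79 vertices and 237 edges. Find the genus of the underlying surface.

1

Every face is a triangle and each edge borders two faces, so 3F = 2·237, giving F = 158.
χ = V − E + F = 79 − 237 + 158 = 0.
For a closed orientable surface χ = 2 − 2g, so g = (2 − (0))/2 = 1.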